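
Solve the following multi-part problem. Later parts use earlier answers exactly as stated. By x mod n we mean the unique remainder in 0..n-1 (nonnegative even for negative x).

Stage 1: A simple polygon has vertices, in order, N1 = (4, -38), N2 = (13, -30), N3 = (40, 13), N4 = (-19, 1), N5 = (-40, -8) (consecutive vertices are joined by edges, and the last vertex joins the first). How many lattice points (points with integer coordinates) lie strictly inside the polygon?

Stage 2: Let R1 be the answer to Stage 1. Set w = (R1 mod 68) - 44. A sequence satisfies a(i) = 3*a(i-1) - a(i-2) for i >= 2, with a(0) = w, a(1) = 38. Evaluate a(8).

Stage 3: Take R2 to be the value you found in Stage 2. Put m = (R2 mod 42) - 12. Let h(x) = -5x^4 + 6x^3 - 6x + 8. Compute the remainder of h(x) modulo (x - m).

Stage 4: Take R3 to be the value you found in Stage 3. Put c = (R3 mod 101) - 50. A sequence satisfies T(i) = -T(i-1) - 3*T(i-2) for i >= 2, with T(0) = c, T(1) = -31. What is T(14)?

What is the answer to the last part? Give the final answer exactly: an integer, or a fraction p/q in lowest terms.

-56810

Stage 1: cross terms: (4*-30 - 13*-38)=374, (13*13 - 40*-30)=1369, (40*1 - -19*13)=287, (-19*-8 - -40*1)=192, (-40*-38 - 4*-8)=1552; twice the area = |3774| = 3774; area = 1887; boundary points = 1 + 1 + 1 + 3 + 2 = 8; strictly interior points = area - boundary/2 + 1 = 1884; answer 1884
Stage 2: R1 = 1884; w = 4; a(2) = 3*(38) - 1*(4) = 110; iterating: a(2)=110, a(3)=292, a(4)=766, a(5)=2006, a(6)=5252, a(7)=13750, a(8)=35998; answer 35998
Stage 3: R2 = 35998; m = -8; remainder = value at the root: -5*(-8)^4 + 6*(-8)^3 - 6*(-8)^1 + 8 = (-20480) + (-3072) + (48) + (8) = -23496; answer -23496
Stage 4: R3 = -23496; c = -13; T(2) = -1*(-31) - 3*(-13) = 70; iterating: T(2)=70, T(3)=23, T(4)=-233, T(5)=164, T(6)=535, T(7)=-1027, T(8)=-578, T(9)=3659, T(10)=-1925, T(11)=-9052, T(12)=14827, T(13)=12329, T(14)=-56810; answer -56810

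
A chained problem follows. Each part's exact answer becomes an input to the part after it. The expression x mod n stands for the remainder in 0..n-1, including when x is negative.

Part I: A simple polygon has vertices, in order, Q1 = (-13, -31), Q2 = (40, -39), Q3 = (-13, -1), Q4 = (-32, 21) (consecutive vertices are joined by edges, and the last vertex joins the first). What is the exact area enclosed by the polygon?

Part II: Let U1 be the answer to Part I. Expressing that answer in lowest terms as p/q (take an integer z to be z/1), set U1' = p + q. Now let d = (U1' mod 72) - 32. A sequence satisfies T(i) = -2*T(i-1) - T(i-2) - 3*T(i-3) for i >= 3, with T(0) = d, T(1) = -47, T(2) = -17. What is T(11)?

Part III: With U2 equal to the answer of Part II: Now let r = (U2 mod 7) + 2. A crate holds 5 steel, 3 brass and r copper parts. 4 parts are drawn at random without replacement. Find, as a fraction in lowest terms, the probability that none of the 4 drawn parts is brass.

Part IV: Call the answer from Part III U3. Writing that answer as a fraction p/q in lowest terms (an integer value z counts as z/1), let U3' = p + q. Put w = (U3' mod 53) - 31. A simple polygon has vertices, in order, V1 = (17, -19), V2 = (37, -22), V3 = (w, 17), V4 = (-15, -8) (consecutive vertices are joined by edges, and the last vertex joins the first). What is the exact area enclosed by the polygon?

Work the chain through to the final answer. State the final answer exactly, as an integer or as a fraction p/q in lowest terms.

Part I: cross terms: (-13*-39 - 40*-31)=1747, (40*-1 - -13*-39)=-547, (-13*21 - -32*-1)=-305, (-32*-31 - -13*21)=1265; twice the area = |2160| = 2160; area = 1080; answer 1080
Part II: U1 = 1080; threaded value p + q = 1081; d = -31; T(3) = -2*(-17) - 1*(-47) - 3*(-31) = 174; iterating: T(3)=174, T(4)=-190, T(5)=257, T(6)=-846, T(7)=2005, T(8)=-3935, T(9)=8403, T(10)=-18886, T(11)=41174; answer 41174
Part III: U2 = 41174; r = 2; total draws C(10,4) = 210; favorable C(7,4) = 35; P = 1/6; answer 1/6
Part IV: U3 = 1/6; threaded value p + q = 7; w = -24; cross terms: (17*-22 - 37*-19)=329, (37*17 - -24*-22)=101, (-24*-8 - -15*17)=447, (-15*-19 - 17*-8)=421; twice the area = |1298| = 1298; area = 649; answer 649

649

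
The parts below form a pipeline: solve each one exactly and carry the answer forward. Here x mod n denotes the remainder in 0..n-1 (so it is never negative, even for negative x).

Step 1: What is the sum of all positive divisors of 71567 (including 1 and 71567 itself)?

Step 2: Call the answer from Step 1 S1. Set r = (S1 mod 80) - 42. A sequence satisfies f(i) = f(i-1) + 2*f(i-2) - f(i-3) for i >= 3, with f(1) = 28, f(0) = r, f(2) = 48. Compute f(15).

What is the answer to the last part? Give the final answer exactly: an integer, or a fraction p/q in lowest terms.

Step 1: 71567 = 59 * 1213; sigma = (1 + 59) * (1 + 1213) = 60 * 1214 = 72840; answer 72840
Step 2: S1 = 72840; r = -2; f(3) = 1*(48) + 2*(28) - 1*(-2) = 106; iterating: f(3)=106, f(4)=174, f(5)=338, f(6)=580, f(7)=1082, f(8)=1904, f(9)=3488, f(10)=6214, f(11)=11286, f(12)=20226, f(13)=36584, f(14)=65750, f(15)=118692; answer 118692

118692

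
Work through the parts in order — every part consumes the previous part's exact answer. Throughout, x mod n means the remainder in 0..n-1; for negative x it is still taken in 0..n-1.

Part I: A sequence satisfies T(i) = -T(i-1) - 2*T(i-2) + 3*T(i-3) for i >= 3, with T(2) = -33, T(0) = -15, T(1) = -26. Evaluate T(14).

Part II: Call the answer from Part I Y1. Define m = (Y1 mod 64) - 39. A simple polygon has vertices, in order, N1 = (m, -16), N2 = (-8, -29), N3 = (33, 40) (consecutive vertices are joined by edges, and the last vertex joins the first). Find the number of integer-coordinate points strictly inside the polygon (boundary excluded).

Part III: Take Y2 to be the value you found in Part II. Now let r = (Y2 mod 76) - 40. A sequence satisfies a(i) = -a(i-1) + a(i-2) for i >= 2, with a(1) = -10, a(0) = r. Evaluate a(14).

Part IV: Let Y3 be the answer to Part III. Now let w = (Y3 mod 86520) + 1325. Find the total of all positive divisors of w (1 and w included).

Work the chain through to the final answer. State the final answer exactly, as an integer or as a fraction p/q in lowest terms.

241800

Part I: T(3) = -1*(-33) - 2*(-26) + 3*(-15) = 40; iterating: T(3)=40, T(4)=-52, T(5)=-127, T(6)=351, T(7)=-253, T(8)=-830, T(9)=2389, T(10)=-1488, T(11)=-5780, T(12)=15923, T(13)=-8827, T(14)=-40359; answer -40359
Part II: Y1 = -40359; m = -14; cross terms: (-14*-29 - -8*-16)=278, (-8*40 - 33*-29)=637, (33*-16 - -14*40)=32; twice the area = |947| = 947; area = 947/2; boundary points = 1 + 1 + 1 = 3; strictly interior points = area - boundary/2 + 1 = 473; answer 473
Part III: Y2 = 473; r = -23; a(2) = -1*(-10) + 1*(-23) = -13; iterating: a(2)=-13, a(3)=3, a(4)=-16, a(5)=19, a(6)=-35, a(7)=54, a(8)=-89, a(9)=143, a(10)=-232, a(11)=375, a(12)=-607, a(13)=982, a(14)=-1589; answer -1589
Part IV: Y3 = -1589; w = 86256; 86256 = 2^4 * 3^2 * 599; sigma = (1 + 2 + 4 + 8 + 16) * (1 + 3 + 9) * (1 + 599) = 31 * 13 * 600 = 241800; answer 241800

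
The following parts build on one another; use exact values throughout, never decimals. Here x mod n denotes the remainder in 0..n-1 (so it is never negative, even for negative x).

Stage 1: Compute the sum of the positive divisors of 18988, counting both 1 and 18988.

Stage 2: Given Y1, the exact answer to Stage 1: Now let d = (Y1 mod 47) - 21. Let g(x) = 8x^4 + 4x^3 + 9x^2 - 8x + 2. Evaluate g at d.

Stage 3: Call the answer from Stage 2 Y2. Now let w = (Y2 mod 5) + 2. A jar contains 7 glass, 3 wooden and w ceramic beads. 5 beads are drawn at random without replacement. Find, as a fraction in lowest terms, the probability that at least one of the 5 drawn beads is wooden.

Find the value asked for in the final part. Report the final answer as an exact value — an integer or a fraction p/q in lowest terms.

Stage 1: 18988 = 2^2 * 47 * 101; sigma = (1 + 2 + 4) * (1 + 47) * (1 + 101) = 7 * 48 * 102 = 34272; answer 34272
Stage 2: Y1 = 34272; d = -12; 8*(-12)^4 + 4*(-12)^3 + 9*(-12)^2 - 8*(-12)^1 + 2 = (165888) + (-6912) + (1296) + (96) + (2) = 160370; answer 160370
Stage 3: Y2 = 160370; w = 2; total draws C(12,5) = 792; complement C(9,5) = 126; favorable 792 - 126 = 666; P = 37/44; answer 37/44

37/44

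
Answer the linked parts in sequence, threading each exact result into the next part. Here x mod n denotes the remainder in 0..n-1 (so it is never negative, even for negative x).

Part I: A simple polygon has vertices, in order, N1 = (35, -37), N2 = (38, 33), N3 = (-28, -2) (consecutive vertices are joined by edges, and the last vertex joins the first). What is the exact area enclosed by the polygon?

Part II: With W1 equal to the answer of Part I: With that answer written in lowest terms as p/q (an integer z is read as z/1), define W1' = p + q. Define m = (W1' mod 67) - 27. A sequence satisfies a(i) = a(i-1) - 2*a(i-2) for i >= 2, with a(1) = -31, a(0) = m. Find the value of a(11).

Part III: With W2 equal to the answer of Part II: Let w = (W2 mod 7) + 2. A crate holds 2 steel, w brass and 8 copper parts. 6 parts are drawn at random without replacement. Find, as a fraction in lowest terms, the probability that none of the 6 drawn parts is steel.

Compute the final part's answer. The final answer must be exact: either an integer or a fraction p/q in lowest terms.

Part I: cross terms: (35*33 - 38*-37)=2561, (38*-2 - -28*33)=848, (-28*-37 - 35*-2)=1106; twice the area = |4515| = 4515; area = 4515/2; answer 4515/2
Part II: W1 = 4515/2; threaded value p + q = 4517; m = 1; a(2) = 1*(-31) - 2*(1) = -33; iterating: a(2)=-33, a(3)=29, a(4)=95, a(5)=37, a(6)=-153, a(7)=-227, a(8)=79, a(9)=533, a(10)=375, a(11)=-691; answer -691
Part III: W2 = -691; w = 4; total draws C(14,6) = 3003; favorable C(12,6) = 924; P = 4/13; answer 4/13

4/13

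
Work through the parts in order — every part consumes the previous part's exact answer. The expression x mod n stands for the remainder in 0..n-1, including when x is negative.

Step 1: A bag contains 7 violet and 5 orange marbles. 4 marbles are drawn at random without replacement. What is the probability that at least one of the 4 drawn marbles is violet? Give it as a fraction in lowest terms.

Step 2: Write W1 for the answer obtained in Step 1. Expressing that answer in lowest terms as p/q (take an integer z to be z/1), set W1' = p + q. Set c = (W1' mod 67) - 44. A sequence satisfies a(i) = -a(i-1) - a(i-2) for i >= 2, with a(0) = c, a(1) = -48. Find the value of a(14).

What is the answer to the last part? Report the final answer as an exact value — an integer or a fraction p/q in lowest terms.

Step 1: total draws C(12,4) = 495; complement C(5,4) = 5; favorable 495 - 5 = 490; P = 98/99; answer 98/99
Step 2: W1 = 98/99; threaded value p + q = 197; c = 19; a(2) = -1*(-48) - 1*(19) = 29; iterating: a(2)=29, a(3)=19, a(4)=-48, a(5)=29, a(6)=19, a(7)=-48, a(8)=29, a(9)=19, a(10)=-48, a(11)=29, a(12)=19, a(13)=-48, a(14)=29; answer 29

29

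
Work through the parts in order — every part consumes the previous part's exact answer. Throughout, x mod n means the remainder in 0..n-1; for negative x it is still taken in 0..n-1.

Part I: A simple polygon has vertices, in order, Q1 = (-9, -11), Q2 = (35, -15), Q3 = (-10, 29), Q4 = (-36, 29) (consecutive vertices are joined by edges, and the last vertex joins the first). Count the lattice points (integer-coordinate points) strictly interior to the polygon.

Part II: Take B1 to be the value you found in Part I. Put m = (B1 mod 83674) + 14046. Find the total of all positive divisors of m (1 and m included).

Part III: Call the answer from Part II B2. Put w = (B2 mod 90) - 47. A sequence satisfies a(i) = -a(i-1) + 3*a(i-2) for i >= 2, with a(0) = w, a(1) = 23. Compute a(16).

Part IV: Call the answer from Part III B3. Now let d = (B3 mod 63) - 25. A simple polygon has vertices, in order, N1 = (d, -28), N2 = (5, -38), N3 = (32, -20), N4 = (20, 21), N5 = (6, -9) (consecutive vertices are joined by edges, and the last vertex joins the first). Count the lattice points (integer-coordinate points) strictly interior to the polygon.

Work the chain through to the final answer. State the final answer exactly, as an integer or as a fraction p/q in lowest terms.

Part I: cross terms: (-9*-15 - 35*-11)=520, (35*29 - -10*-15)=865, (-10*29 - -36*29)=754, (-36*-11 - -9*29)=657; twice the area = |2796| = 2796; area = 1398; boundary points = 4 + 1 + 26 + 1 = 32; strictly interior points = area - boundary/2 + 1 = 1383; answer 1383
Part II: B1 = 1383; m = 15429; 15429 = 3 * 37 * 139; sigma = (1 + 3) * (1 + 37) * (1 + 139) = 4 * 38 * 140 = 21280; answer 21280
Part III: B2 = 21280; w = -7; a(2) = -1*(23) + 3*(-7) = -44; iterating: a(2)=-44, a(3)=113, a(4)=-245, a(5)=584, a(6)=-1319, a(7)=3071, a(8)=-7028, a(9)=16241, a(10)=-37325, a(11)=86048, a(12)=-198023, a(13)=456167, a(14)=-1050236, a(15)=2418737, a(16)=-5569445; answer -5569445
Part IV: B3 = -5569445; d = -18; cross terms: (-18*-38 - 5*-28)=824, (5*-20 - 32*-38)=1116, (32*21 - 20*-20)=1072, (20*-9 - 6*21)=-306, (6*-28 - -18*-9)=-330; twice the area = |2376| = 2376; area = 1188; boundary points = 1 + 9 + 1 + 2 + 1 = 14; strictly interior points = area - boundary/2 + 1 = 1182; answer 1182

1182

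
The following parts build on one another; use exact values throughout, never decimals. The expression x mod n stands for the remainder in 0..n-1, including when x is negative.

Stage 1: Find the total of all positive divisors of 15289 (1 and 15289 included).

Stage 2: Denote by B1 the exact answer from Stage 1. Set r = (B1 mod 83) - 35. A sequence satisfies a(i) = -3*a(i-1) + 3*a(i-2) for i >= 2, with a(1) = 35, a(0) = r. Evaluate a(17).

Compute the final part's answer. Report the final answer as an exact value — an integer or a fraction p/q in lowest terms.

Stage 1: 15289 is prime, so its only divisors are 1 and 15289; sigma = 1 + 15289 = 15290; answer 15290
Stage 2: B1 = 15290; r = -17; a(2) = -3*(35) + 3*(-17) = -156; iterating: a(2)=-156, a(3)=573, a(4)=-2187, a(5)=8280, a(6)=-31401, a(7)=119043, a(8)=-451332, a(9)=1711125, a(10)=-6487371, a(11)=24595488, a(12)=-93248577, a(13)=353532195, a(14)=-1340342316, a(15)=5081623533, a(16)=-19265897547, a(17)=73042563240; answer 73042563240

73042563240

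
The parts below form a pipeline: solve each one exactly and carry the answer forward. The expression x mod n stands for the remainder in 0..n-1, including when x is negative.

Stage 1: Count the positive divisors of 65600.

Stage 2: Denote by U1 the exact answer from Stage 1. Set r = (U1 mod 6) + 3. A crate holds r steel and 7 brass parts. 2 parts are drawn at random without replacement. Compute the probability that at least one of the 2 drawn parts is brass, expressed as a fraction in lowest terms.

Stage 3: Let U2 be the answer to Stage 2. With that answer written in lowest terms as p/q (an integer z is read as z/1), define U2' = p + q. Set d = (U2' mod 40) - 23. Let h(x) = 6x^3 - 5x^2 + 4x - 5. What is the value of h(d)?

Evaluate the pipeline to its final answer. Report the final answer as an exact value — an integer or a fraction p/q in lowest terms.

Stage 1: 65600 = 2^6 * 5^2 * 41; number of divisors = (6+1) * (2+1) * (1+1) = 42; answer 42
Stage 2: U1 = 42; r = 3; total draws C(10,2) = 45; complement C(3,2) = 3; favorable 45 - 3 = 42; P = 14/15; answer 14/15
Stage 3: U2 = 14/15; threaded value p + q = 29; d = 6; 6*(6)^3 - 5*(6)^2 + 4*(6)^1 - 5 = (1296) + (-180) + (24) + (-5) = 1135; answer 1135

1135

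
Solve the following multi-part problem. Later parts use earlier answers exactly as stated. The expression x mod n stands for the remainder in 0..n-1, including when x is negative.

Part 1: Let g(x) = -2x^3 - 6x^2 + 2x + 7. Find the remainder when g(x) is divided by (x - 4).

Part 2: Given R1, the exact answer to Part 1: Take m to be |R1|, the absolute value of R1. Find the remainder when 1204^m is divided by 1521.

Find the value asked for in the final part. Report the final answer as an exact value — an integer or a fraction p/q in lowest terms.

697

Part 1: remainder = value at the root: -2*(4)^3 - 6*(4)^2 + 2*(4)^1 + 7 = (-128) + (-96) + (8) + (7) = -209; answer -209
Part 2: R1 = -209; m = 209; squarings mod 1521: 1204^1=1204, 1204^2=103, 1204^4=1483, 1204^8=1444, 1204^16=1366, 1204^32=1210, 1204^64=898, 1204^128=274; 1204^209 = 1204^1 * 1204^16 * 1204^64 * 1204^128 = 697 (mod 1521); answer 697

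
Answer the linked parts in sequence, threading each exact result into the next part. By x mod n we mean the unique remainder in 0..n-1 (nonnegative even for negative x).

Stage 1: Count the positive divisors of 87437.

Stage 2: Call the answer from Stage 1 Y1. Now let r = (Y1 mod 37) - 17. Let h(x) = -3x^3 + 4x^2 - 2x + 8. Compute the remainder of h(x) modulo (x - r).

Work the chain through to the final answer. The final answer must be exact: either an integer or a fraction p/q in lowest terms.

Stage 1: 87437 = 7 * 12491; number of divisors = (1+1) * (1+1) = 4; answer 4
Stage 2: Y1 = 4; r = -13; remainder = value at the root: -3*(-13)^3 + 4*(-13)^2 - 2*(-13)^1 + 8 = (6591) + (676) + (26) + (8) = 7301; answer 7301

7301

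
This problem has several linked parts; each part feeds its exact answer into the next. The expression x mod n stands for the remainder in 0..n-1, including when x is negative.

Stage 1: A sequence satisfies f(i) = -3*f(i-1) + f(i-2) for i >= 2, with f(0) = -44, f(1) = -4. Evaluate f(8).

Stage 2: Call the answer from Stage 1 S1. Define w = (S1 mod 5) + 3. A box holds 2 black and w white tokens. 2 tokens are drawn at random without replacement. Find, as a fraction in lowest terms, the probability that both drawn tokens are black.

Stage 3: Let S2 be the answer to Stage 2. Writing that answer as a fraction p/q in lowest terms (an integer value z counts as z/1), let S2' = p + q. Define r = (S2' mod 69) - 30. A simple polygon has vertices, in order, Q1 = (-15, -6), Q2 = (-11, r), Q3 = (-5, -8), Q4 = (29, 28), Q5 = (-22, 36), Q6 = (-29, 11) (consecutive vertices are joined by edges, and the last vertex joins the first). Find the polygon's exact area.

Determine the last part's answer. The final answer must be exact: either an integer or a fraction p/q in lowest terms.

2995/2

Stage 1: f(2) = -3*(-4) + 1*(-44) = -32; iterating: f(2)=-32, f(3)=92, f(4)=-308, f(5)=1016, f(6)=-3356, f(7)=11084, f(8)=-36608; answer -36608
Stage 2: S1 = -36608; w = 5; total draws C(7,2) = 21; favorable C(2,2) = 1; P = 1/21; answer 1/21
Stage 3: S2 = 1/21; threaded value p + q = 22; r = -8; cross terms: (-15*-8 - -11*-6)=54, (-11*-8 - -5*-8)=48, (-5*28 - 29*-8)=92, (29*36 - -22*28)=1660, (-22*11 - -29*36)=802, (-29*-6 - -15*11)=339; twice the area = |2995| = 2995; area = 2995/2; answer 2995/2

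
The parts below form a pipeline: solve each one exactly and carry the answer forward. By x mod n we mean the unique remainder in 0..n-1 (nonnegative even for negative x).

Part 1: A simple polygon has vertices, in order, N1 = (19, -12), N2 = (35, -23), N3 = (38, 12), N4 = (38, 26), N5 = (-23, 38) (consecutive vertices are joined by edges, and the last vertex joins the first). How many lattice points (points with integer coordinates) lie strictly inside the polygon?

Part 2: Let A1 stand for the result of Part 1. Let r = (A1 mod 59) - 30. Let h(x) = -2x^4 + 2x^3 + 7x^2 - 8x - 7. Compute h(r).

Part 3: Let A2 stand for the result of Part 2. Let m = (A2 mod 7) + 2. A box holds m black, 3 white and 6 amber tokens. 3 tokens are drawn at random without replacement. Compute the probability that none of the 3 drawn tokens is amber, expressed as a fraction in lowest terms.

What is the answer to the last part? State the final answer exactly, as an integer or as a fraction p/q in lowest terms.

Part 1: cross terms: (19*-23 - 35*-12)=-17, (35*12 - 38*-23)=1294, (38*26 - 38*12)=532, (38*38 - -23*26)=2042, (-23*-12 - 19*38)=-446; twice the area = |3405| = 3405; area = 3405/2; boundary points = 1 + 1 + 14 + 1 + 2 = 19; strictly interior points = area - boundary/2 + 1 = 1694; answer 1694
Part 2: A1 = 1694; r = 12; -2*(12)^4 + 2*(12)^3 + 7*(12)^2 - 8*(12)^1 - 7 = (-41472) + (3456) + (1008) + (-96) + (-7) = -37111; answer -37111
Part 3: A2 = -37111; m = 5; total draws C(14,3) = 364; favorable C(8,3) = 56; P = 2/13; answer 2/13

2/13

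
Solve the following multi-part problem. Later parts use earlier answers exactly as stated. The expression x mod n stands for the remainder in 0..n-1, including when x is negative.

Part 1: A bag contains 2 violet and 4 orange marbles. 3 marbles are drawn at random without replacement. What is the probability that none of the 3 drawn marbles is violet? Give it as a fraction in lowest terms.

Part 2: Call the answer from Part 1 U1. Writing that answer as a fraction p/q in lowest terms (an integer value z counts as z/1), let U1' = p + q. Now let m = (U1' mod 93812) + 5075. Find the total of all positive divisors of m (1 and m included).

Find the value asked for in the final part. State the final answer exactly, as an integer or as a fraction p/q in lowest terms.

5082

Part 1: total draws C(6,3) = 20; favorable C(4,3) = 4; P = 1/5; answer 1/5
Part 2: U1 = 1/5; threaded value p + q = 6; m = 5081; 5081 is prime, so its only divisors are 1 and 5081; sigma = 1 + 5081 = 5082; answer 5082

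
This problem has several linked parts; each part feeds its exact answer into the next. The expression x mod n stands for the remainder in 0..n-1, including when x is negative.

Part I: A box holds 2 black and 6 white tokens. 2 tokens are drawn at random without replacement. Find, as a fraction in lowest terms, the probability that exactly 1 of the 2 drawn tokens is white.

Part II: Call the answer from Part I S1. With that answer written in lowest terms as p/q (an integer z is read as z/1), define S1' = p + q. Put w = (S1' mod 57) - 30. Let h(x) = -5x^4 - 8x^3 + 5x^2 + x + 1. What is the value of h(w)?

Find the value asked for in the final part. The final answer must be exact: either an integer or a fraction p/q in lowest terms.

Part I: total draws C(8,2) = 28; favorable C(6,1)*C(2,1) = 12; P = 3/7; answer 3/7
Part II: S1 = 3/7; threaded value p + q = 10; w = -20; -5*(-20)^4 - 8*(-20)^3 + 5*(-20)^2 + 1*(-20)^1 + 1 = (-800000) + (64000) + (2000) + (-20) + (1) = -734019; answer -734019

-734019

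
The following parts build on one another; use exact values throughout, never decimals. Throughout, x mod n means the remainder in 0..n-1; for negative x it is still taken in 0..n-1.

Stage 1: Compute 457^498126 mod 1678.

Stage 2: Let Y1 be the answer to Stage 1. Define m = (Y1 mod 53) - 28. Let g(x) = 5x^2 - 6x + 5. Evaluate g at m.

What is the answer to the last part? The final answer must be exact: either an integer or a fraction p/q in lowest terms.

292

Stage 1: squarings mod 1678: 457^1=457, 457^2=777, 457^4=1327, 457^8=707, 457^16=1483, 457^32=1109, 457^64=1585, 457^128=259, 457^256=1639, 457^512=1521, 457^1024=1157, 457^2048=1283, 457^4096=1649, 457^8192=841, 457^16384=843, 457^32768=855, 457^65536=1095, 457^131072=933, 457^262144=1285; 457^498126 = 457^2 * 457^4 * 457^8 * 457^64 * 457^128 * 457^256 * 457^2048 * 457^4096 * 457^32768 * 457^65536 * 457^131072 * 457^262144 = 1611 (mod 1678); answer 1611
Stage 2: Y1 = 1611; m = -7; 5*(-7)^2 - 6*(-7)^1 + 5 = (245) + (42) + (5) = 292; answer 292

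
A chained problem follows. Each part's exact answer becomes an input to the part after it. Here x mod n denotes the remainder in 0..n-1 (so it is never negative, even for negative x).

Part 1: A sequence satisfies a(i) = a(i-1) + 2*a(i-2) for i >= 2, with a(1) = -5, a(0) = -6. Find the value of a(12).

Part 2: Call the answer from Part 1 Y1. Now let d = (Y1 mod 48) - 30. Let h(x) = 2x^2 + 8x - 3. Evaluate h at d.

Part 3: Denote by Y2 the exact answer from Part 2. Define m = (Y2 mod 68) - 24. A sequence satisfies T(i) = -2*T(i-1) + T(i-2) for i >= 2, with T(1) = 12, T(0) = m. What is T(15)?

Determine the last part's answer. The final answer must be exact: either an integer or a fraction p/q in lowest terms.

Part 1: a(2) = 1*(-5) + 2*(-6) = -17; iterating: a(2)=-17, a(3)=-27, a(4)=-61, a(5)=-115, a(6)=-237, a(7)=-467, a(8)=-941, a(9)=-1875, a(10)=-3757, a(11)=-7507, a(12)=-15021; answer -15021
Part 2: Y1 = -15021; d = -27; 2*(-27)^2 + 8*(-27)^1 - 3 = (1458) + (-216) + (-3) = 1239; answer 1239
Part 3: Y2 = 1239; m = -9; T(2) = -2*(12) + 1*(-9) = -33; iterating: T(2)=-33, T(3)=78, T(4)=-189, T(5)=456, T(6)=-1101, T(7)=2658, T(8)=-6417, T(9)=15492, T(10)=-37401, T(11)=90294, T(12)=-217989, T(13)=526272, T(14)=-1270533, T(15)=3067338; answer 3067338

3067338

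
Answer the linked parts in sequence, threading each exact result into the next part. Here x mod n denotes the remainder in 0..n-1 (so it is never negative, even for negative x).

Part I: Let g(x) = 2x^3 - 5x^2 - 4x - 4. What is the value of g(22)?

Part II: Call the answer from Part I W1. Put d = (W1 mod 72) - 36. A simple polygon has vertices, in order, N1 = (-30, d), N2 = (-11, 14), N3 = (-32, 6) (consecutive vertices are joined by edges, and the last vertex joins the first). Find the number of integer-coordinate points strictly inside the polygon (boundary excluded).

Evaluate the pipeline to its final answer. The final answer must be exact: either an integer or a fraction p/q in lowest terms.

Part I: 2*(22)^3 - 5*(22)^2 - 4*(22)^1 - 4 = (21296) + (-2420) + (-88) + (-4) = 18784; answer 18784
Part II: W1 = 18784; d = 28; cross terms: (-30*14 - -11*28)=-112, (-11*6 - -32*14)=382, (-32*28 - -30*6)=-716; twice the area = |-446| = 446; area = 223; boundary points = 1 + 1 + 2 = 4; strictly interior points = area - boundary/2 + 1 = 222; answer 222

222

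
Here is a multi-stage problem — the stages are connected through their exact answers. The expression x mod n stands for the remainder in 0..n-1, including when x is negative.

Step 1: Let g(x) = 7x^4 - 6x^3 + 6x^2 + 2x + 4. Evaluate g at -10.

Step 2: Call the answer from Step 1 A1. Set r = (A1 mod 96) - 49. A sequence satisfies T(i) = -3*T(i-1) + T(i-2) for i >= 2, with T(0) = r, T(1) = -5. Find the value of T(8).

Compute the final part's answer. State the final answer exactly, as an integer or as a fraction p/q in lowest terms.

46982

Step 1: 7*(-10)^4 - 6*(-10)^3 + 6*(-10)^2 + 2*(-10)^1 + 4 = (70000) + (6000) + (600) + (-20) + (4) = 76584; answer 76584
Step 2: A1 = 76584; r = 23; T(2) = -3*(-5) + 1*(23) = 38; iterating: T(2)=38, T(3)=-119, T(4)=395, T(5)=-1304, T(6)=4307, T(7)=-14225, T(8)=46982; answer 46982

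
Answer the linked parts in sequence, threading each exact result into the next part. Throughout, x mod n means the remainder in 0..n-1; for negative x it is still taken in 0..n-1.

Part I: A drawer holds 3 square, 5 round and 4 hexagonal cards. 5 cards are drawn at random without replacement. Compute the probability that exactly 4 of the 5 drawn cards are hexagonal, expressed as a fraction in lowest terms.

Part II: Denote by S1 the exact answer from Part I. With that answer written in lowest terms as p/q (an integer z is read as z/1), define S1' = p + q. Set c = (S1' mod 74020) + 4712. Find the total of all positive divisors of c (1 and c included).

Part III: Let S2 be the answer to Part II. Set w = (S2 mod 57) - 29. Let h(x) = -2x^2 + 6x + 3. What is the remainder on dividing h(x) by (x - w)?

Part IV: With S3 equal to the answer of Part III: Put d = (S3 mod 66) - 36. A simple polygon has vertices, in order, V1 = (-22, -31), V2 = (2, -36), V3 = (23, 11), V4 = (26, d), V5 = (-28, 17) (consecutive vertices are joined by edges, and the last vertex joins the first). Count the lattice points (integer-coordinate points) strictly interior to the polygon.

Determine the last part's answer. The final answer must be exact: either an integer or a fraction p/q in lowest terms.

1878

Part I: total draws C(12,5) = 792; favorable C(4,4)*C(8,1) = 8; P = 1/99; answer 1/99
Part II: S1 = 1/99; threaded value p + q = 100; c = 4812; 4812 = 2^2 * 3 * 401; sigma = (1 + 2 + 4) * (1 + 3) * (1 + 401) = 7 * 4 * 402 = 11256; answer 11256
Part III: S2 = 11256; w = -2; remainder = value at the root: -2*(-2)^2 + 6*(-2)^1 + 3 = (-8) + (-12) + (3) = -17; answer -17
Part IV: S3 = -17; d = 13; cross terms: (-22*-36 - 2*-31)=854, (2*11 - 23*-36)=850, (23*13 - 26*11)=13, (26*17 - -28*13)=806, (-28*-31 - -22*17)=1242; twice the area = |3765| = 3765; area = 3765/2; boundary points = 1 + 1 + 1 + 2 + 6 = 11; strictly interior points = area - boundary/2 + 1 = 1878; answer 1878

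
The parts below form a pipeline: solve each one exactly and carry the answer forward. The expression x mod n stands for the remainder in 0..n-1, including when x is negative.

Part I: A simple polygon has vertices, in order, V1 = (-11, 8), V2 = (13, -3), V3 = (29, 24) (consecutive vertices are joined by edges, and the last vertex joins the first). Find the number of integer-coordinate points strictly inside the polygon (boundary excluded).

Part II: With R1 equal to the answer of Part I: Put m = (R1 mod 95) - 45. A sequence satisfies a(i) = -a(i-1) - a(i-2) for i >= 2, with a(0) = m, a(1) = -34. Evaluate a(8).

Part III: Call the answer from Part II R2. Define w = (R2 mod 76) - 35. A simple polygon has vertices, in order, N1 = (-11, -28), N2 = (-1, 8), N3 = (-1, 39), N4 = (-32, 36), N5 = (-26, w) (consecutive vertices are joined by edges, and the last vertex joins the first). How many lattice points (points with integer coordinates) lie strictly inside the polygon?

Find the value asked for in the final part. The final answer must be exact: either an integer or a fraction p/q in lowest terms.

Part I: cross terms: (-11*-3 - 13*8)=-71, (13*24 - 29*-3)=399, (29*8 - -11*24)=496; twice the area = |824| = 824; area = 412; boundary points = 1 + 1 + 8 = 10; strictly interior points = area - boundary/2 + 1 = 408; answer 408
Part II: R1 = 408; m = -17; a(2) = -1*(-34) - 1*(-17) = 51; iterating: a(2)=51, a(3)=-17, a(4)=-34, a(5)=51, a(6)=-17, a(7)=-34, a(8)=51; answer 51
Part III: R2 = 51; w = 16; cross terms: (-11*8 - -1*-28)=-116, (-1*39 - -1*8)=-31, (-1*36 - -32*39)=1212, (-32*16 - -26*36)=424, (-26*-28 - -11*16)=904; twice the area = |2393| = 2393; area = 2393/2; boundary points = 2 + 31 + 1 + 2 + 1 = 37; strictly interior points = area - boundary/2 + 1 = 1179; answer 1179

1179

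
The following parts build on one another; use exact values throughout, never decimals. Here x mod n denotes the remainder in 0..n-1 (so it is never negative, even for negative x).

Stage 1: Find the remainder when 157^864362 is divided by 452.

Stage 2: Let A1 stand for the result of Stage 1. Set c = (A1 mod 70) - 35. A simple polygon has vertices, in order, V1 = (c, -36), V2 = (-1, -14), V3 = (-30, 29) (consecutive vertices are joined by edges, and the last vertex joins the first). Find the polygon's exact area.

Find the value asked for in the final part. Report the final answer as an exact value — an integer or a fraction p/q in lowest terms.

Stage 1: squarings mod 452: 157^1=157, 157^2=241, 157^4=225, 157^8=1, 157^16=1, 157^32=1, 157^64=1, 157^128=1, 157^256=1, 157^512=1, 157^1024=1, 157^2048=1, 157^4096=1, 157^8192=1, 157^16384=1, 157^32768=1, 157^65536=1, 157^131072=1, 157^262144=1, 157^524288=1; 157^864362 = 157^2 * 157^8 * 157^32 * 157^64 * 157^4096 * 157^8192 * 157^65536 * 157^262144 * 157^524288 = 241 (mod 452); answer 241
Stage 2: A1 = 241; c = -4; cross terms: (-4*-14 - -1*-36)=20, (-1*29 - -30*-14)=-449, (-30*-36 - -4*29)=1196; twice the area = |767| = 767; area = 767/2; answer 767/2

767/2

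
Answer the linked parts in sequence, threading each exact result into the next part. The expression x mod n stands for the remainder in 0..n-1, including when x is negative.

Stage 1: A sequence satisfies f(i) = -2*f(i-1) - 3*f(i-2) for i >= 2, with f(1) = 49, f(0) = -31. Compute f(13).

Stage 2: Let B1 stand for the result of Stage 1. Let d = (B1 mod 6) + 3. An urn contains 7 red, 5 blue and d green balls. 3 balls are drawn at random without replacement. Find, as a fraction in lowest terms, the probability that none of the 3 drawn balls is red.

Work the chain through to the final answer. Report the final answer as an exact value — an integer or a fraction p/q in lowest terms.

3/20

Stage 1: f(2) = -2*(49) - 3*(-31) = -5; iterating: f(2)=-5, f(3)=-137, f(4)=289, f(5)=-167, f(6)=-533, f(7)=1567, f(8)=-1535, f(9)=-1631, f(10)=7867, f(11)=-10841, f(12)=-1919, f(13)=36361; answer 36361
Stage 2: B1 = 36361; d = 4; total draws C(16,3) = 560; favorable C(9,3) = 84; P = 3/20; answer 3/20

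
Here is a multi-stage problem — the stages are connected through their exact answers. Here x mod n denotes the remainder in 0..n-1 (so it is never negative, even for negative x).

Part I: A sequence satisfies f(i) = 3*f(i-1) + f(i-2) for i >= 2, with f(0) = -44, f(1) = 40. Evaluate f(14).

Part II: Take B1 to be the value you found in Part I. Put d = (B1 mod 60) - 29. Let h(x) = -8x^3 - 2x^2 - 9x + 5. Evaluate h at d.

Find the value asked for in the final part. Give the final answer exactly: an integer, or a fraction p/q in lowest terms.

Part I: f(2) = 3*(40) + 1*(-44) = 76; iterating: f(2)=76, f(3)=268, f(4)=880, f(5)=2908, f(6)=9604, f(7)=31720, f(8)=104764, f(9)=346012, f(10)=1142800, f(11)=3774412, f(12)=12466036, f(13)=41172520, f(14)=135983596; answer 135983596
Part II: B1 = 135983596; d = -13; -8*(-13)^3 - 2*(-13)^2 - 9*(-13)^1 + 5 = (17576) + (-338) + (117) + (5) = 17360; answer 17360

17360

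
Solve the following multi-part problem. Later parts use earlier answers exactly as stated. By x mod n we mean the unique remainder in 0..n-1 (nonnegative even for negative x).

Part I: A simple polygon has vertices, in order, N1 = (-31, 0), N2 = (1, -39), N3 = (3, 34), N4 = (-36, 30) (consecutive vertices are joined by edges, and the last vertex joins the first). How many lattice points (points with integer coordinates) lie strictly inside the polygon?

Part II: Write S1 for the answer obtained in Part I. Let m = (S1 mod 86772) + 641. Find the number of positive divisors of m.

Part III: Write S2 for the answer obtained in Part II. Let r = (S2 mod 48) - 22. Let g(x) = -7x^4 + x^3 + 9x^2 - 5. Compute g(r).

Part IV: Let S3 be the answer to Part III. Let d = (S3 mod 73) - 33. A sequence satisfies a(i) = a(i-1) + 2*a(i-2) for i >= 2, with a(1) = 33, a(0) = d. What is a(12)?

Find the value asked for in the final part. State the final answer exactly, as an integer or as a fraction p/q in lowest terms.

Part I: cross terms: (-31*-39 - 1*0)=1209, (1*34 - 3*-39)=151, (3*30 - -36*34)=1314, (-36*0 - -31*30)=930; twice the area = |3604| = 3604; area = 1802; boundary points = 1 + 1 + 1 + 5 = 8; strictly interior points = area - boundary/2 + 1 = 1799; answer 1799
Part II: S1 = 1799; m = 2440; 2440 = 2^3 * 5 * 61; number of divisors = (3+1) * (1+1) * (1+1) = 16; answer 16
Part III: S2 = 16; r = -6; -7*(-6)^4 + 1*(-6)^3 + 9*(-6)^2 - 5 = (-9072) + (-216) + (324) + (-5) = -8969; answer -8969
Part IV: S3 = -8969; d = -23; a(2) = 1*(33) + 2*(-23) = -13; iterating: a(2)=-13, a(3)=53, a(4)=27, a(5)=133, a(6)=187, a(7)=453, a(8)=827, a(9)=1733, a(10)=3387, a(11)=6853, a(12)=13627; answer 13627

13627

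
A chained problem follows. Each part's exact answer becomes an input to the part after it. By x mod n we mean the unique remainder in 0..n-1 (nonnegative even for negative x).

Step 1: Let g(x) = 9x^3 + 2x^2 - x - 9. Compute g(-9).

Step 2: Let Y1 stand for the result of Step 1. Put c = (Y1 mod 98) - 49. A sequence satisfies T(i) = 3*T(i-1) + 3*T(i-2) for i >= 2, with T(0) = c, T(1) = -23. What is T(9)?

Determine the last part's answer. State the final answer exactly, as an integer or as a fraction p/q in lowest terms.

Step 1: 9*(-9)^3 + 2*(-9)^2 - 1*(-9)^1 - 9 = (-6561) + (162) + (9) + (-9) = -6399; answer -6399
Step 2: Y1 = -6399; c = 20; T(2) = 3*(-23) + 3*(20) = -9; iterating: T(2)=-9, T(3)=-96, T(4)=-315, T(5)=-1233, T(6)=-4644, T(7)=-17631, T(8)=-66825, T(9)=-253368; answer -253368

-253368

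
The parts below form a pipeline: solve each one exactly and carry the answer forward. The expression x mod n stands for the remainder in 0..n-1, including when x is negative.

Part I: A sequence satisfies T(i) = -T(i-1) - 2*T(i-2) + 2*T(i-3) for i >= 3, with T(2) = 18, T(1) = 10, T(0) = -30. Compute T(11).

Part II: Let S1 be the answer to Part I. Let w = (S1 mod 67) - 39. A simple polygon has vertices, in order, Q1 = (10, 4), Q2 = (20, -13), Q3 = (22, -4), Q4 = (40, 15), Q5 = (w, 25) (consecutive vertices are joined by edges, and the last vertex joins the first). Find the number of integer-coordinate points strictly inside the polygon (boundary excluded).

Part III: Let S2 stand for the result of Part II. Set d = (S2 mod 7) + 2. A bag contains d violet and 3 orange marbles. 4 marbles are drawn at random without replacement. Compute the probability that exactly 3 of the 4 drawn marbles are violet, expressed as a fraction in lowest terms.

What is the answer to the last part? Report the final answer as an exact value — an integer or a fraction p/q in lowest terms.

Part I: T(3) = -1*(18) - 2*(10) + 2*(-30) = -98; iterating: T(3)=-98, T(4)=82, T(5)=150, T(6)=-510, T(7)=374, T(8)=946, T(9)=-2714, T(10)=1570, T(11)=5750; answer 5750
Part II: S1 = 5750; w = 16; cross terms: (10*-13 - 20*4)=-210, (20*-4 - 22*-13)=206, (22*15 - 40*-4)=490, (40*25 - 16*15)=760, (16*4 - 10*25)=-186; twice the area = |1060| = 1060; area = 530; boundary points = 1 + 1 + 1 + 2 + 3 = 8; strictly interior points = area - boundary/2 + 1 = 527; answer 527
Part III: S2 = 527; d = 4; total draws C(7,4) = 35; favorable C(4,3)*C(3,1) = 12; P = 12/35; answer 12/35

12/35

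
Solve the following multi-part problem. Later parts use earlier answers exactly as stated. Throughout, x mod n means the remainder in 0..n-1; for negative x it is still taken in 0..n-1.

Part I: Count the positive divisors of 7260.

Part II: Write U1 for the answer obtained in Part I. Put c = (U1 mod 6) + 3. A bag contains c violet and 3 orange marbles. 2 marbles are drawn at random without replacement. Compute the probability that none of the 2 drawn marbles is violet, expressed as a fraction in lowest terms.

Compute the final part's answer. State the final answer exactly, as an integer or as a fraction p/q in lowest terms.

1/5

Part I: 7260 = 2^2 * 3 * 5 * 11^2; number of divisors = (2+1) * (1+1) * (1+1) * (2+1) = 36; answer 36
Part II: U1 = 36; c = 3; total draws C(6,2) = 15; favorable C(3,2) = 3; P = 1/5; answer 1/5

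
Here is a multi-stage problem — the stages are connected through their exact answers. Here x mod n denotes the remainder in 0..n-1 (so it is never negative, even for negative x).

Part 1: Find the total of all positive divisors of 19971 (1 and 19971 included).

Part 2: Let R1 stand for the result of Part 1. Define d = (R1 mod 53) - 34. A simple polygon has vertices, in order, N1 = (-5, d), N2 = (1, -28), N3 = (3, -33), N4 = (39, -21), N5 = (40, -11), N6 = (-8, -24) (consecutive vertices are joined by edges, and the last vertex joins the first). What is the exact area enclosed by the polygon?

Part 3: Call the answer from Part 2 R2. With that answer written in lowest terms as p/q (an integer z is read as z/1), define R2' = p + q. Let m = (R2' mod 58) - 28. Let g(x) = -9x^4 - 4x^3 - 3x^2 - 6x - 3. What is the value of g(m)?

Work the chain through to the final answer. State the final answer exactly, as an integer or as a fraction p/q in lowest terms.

-56325

Part 1: 19971 = 3^2 * 7 * 317; sigma = (1 + 3 + 9) * (1 + 7) * (1 + 317) = 13 * 8 * 318 = 33072; answer 33072
Part 2: R1 = 33072; d = -34; cross terms: (-5*-28 - 1*-34)=174, (1*-33 - 3*-28)=51, (3*-21 - 39*-33)=1224, (39*-11 - 40*-21)=411, (40*-24 - -8*-11)=-1048, (-8*-34 - -5*-24)=152; twice the area = |964| = 964; area = 482; answer 482
Part 3: R2 = 482; threaded value p + q = 483; m = -9; -9*(-9)^4 - 4*(-9)^3 - 3*(-9)^2 - 6*(-9)^1 - 3 = (-59049) + (2916) + (-243) + (54) + (-3) = -56325; answer -56325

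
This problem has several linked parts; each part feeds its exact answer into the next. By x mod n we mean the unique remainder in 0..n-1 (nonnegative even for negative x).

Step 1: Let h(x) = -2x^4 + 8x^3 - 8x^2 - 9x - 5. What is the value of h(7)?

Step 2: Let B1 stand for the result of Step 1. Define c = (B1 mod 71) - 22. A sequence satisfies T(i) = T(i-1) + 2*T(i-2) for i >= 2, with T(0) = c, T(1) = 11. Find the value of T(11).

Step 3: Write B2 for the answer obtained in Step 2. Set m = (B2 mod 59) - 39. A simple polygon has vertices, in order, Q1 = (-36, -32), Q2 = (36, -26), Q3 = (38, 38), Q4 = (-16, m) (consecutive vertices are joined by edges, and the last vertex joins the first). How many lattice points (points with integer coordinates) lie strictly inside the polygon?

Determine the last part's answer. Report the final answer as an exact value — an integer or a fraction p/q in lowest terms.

1957

Step 1: -2*(7)^4 + 8*(7)^3 - 8*(7)^2 - 9*(7)^1 - 5 = (-4802) + (2744) + (-392) + (-63) + (-5) = -2518; answer -2518
Step 2: B1 = -2518; c = 16; T(2) = 1*(11) + 2*(16) = 43; iterating: T(2)=43, T(3)=65, T(4)=151, T(5)=281, T(6)=583, T(7)=1145, T(8)=2311, T(9)=4601, T(10)=9223, T(11)=18425; answer 18425
Step 3: B2 = 18425; m = -22; cross terms: (-36*-26 - 36*-32)=2088, (36*38 - 38*-26)=2356, (38*-22 - -16*38)=-228, (-16*-32 - -36*-22)=-280; twice the area = |3936| = 3936; area = 1968; boundary points = 6 + 2 + 6 + 10 = 24; strictly interior points = area - boundary/2 + 1 = 1957; answer 1957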